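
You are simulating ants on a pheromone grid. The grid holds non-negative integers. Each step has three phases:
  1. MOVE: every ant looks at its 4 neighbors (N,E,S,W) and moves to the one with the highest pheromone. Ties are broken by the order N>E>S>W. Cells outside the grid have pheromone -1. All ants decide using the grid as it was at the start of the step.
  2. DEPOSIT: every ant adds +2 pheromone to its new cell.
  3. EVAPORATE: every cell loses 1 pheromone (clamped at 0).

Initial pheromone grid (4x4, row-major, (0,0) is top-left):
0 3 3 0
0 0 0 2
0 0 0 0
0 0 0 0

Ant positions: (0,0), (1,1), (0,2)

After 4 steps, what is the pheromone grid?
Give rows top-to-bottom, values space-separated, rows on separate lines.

After step 1: ants at (0,1),(0,1),(0,1)
  0 8 2 0
  0 0 0 1
  0 0 0 0
  0 0 0 0
After step 2: ants at (0,2),(0,2),(0,2)
  0 7 7 0
  0 0 0 0
  0 0 0 0
  0 0 0 0
After step 3: ants at (0,1),(0,1),(0,1)
  0 12 6 0
  0 0 0 0
  0 0 0 0
  0 0 0 0
After step 4: ants at (0,2),(0,2),(0,2)
  0 11 11 0
  0 0 0 0
  0 0 0 0
  0 0 0 0

0 11 11 0
0 0 0 0
0 0 0 0
0 0 0 0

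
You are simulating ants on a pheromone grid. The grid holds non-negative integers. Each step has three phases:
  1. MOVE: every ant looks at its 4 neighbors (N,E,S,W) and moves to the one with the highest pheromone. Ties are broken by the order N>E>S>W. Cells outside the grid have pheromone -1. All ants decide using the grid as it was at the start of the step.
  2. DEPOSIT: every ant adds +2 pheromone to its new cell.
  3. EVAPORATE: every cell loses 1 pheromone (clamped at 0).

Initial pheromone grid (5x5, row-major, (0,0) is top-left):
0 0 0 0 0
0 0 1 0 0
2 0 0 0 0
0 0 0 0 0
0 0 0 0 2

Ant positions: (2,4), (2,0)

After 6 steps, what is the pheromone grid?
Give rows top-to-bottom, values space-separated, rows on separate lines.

After step 1: ants at (1,4),(1,0)
  0 0 0 0 0
  1 0 0 0 1
  1 0 0 0 0
  0 0 0 0 0
  0 0 0 0 1
After step 2: ants at (0,4),(2,0)
  0 0 0 0 1
  0 0 0 0 0
  2 0 0 0 0
  0 0 0 0 0
  0 0 0 0 0
After step 3: ants at (1,4),(1,0)
  0 0 0 0 0
  1 0 0 0 1
  1 0 0 0 0
  0 0 0 0 0
  0 0 0 0 0
After step 4: ants at (0,4),(2,0)
  0 0 0 0 1
  0 0 0 0 0
  2 0 0 0 0
  0 0 0 0 0
  0 0 0 0 0
After step 5: ants at (1,4),(1,0)
  0 0 0 0 0
  1 0 0 0 1
  1 0 0 0 0
  0 0 0 0 0
  0 0 0 0 0
After step 6: ants at (0,4),(2,0)
  0 0 0 0 1
  0 0 0 0 0
  2 0 0 0 0
  0 0 0 0 0
  0 0 0 0 0

0 0 0 0 1
0 0 0 0 0
2 0 0 0 0
0 0 0 0 0
0 0 0 0 0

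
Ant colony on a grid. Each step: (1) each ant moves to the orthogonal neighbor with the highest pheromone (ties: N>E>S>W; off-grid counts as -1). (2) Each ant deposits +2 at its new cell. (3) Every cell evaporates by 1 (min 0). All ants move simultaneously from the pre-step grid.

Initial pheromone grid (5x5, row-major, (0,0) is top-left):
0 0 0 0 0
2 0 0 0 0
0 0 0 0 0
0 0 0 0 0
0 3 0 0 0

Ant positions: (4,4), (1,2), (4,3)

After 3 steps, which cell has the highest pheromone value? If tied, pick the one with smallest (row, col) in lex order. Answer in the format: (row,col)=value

Step 1: ant0:(4,4)->N->(3,4) | ant1:(1,2)->N->(0,2) | ant2:(4,3)->N->(3,3)
  grid max=2 at (4,1)
Step 2: ant0:(3,4)->W->(3,3) | ant1:(0,2)->E->(0,3) | ant2:(3,3)->E->(3,4)
  grid max=2 at (3,3)
Step 3: ant0:(3,3)->E->(3,4) | ant1:(0,3)->E->(0,4) | ant2:(3,4)->W->(3,3)
  grid max=3 at (3,3)
Final grid:
  0 0 0 0 1
  0 0 0 0 0
  0 0 0 0 0
  0 0 0 3 3
  0 0 0 0 0
Max pheromone 3 at (3,3)

Answer: (3,3)=3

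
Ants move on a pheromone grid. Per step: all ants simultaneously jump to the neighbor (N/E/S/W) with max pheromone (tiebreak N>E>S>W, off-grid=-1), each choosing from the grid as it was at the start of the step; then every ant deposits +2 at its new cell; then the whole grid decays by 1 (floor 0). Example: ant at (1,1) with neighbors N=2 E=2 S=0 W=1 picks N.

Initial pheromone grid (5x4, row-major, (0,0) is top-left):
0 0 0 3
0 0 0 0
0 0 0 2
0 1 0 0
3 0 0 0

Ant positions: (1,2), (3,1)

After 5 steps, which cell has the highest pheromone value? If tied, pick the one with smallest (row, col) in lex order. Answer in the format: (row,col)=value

Answer: (0,3)=4

Derivation:
Step 1: ant0:(1,2)->N->(0,2) | ant1:(3,1)->N->(2,1)
  grid max=2 at (0,3)
Step 2: ant0:(0,2)->E->(0,3) | ant1:(2,1)->N->(1,1)
  grid max=3 at (0,3)
Step 3: ant0:(0,3)->S->(1,3) | ant1:(1,1)->N->(0,1)
  grid max=2 at (0,3)
Step 4: ant0:(1,3)->N->(0,3) | ant1:(0,1)->E->(0,2)
  grid max=3 at (0,3)
Step 5: ant0:(0,3)->W->(0,2) | ant1:(0,2)->E->(0,3)
  grid max=4 at (0,3)
Final grid:
  0 0 2 4
  0 0 0 0
  0 0 0 0
  0 0 0 0
  0 0 0 0
Max pheromone 4 at (0,3)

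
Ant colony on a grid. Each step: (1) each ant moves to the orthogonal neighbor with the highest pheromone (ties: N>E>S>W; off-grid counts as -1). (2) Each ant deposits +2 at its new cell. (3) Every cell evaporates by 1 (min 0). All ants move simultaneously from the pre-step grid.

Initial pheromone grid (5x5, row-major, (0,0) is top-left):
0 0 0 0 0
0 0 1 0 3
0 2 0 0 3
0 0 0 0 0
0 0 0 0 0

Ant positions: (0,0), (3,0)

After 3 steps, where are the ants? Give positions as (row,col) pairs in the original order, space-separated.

Step 1: ant0:(0,0)->E->(0,1) | ant1:(3,0)->N->(2,0)
  grid max=2 at (1,4)
Step 2: ant0:(0,1)->E->(0,2) | ant1:(2,0)->E->(2,1)
  grid max=2 at (2,1)
Step 3: ant0:(0,2)->E->(0,3) | ant1:(2,1)->N->(1,1)
  grid max=1 at (0,3)

(0,3) (1,1)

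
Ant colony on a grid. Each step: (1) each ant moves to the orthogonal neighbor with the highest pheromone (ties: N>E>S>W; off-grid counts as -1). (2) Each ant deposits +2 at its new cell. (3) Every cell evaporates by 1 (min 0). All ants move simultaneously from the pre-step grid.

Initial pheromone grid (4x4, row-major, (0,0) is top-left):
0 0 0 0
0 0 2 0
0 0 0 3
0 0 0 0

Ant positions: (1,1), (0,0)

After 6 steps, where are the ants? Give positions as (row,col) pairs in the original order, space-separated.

Step 1: ant0:(1,1)->E->(1,2) | ant1:(0,0)->E->(0,1)
  grid max=3 at (1,2)
Step 2: ant0:(1,2)->N->(0,2) | ant1:(0,1)->E->(0,2)
  grid max=3 at (0,2)
Step 3: ant0:(0,2)->S->(1,2) | ant1:(0,2)->S->(1,2)
  grid max=5 at (1,2)
Step 4: ant0:(1,2)->N->(0,2) | ant1:(1,2)->N->(0,2)
  grid max=5 at (0,2)
Step 5: ant0:(0,2)->S->(1,2) | ant1:(0,2)->S->(1,2)
  grid max=7 at (1,2)
Step 6: ant0:(1,2)->N->(0,2) | ant1:(1,2)->N->(0,2)
  grid max=7 at (0,2)

(0,2) (0,2)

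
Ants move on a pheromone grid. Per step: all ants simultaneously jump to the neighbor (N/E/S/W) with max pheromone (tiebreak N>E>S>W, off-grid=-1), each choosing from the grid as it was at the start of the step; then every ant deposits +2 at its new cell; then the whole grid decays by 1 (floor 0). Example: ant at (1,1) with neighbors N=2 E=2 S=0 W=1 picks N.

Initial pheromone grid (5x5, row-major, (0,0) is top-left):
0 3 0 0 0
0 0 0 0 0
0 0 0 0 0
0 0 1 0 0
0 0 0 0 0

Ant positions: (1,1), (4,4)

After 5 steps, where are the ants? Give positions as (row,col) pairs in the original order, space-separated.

Step 1: ant0:(1,1)->N->(0,1) | ant1:(4,4)->N->(3,4)
  grid max=4 at (0,1)
Step 2: ant0:(0,1)->E->(0,2) | ant1:(3,4)->N->(2,4)
  grid max=3 at (0,1)
Step 3: ant0:(0,2)->W->(0,1) | ant1:(2,4)->N->(1,4)
  grid max=4 at (0,1)
Step 4: ant0:(0,1)->E->(0,2) | ant1:(1,4)->N->(0,4)
  grid max=3 at (0,1)
Step 5: ant0:(0,2)->W->(0,1) | ant1:(0,4)->S->(1,4)
  grid max=4 at (0,1)

(0,1) (1,4)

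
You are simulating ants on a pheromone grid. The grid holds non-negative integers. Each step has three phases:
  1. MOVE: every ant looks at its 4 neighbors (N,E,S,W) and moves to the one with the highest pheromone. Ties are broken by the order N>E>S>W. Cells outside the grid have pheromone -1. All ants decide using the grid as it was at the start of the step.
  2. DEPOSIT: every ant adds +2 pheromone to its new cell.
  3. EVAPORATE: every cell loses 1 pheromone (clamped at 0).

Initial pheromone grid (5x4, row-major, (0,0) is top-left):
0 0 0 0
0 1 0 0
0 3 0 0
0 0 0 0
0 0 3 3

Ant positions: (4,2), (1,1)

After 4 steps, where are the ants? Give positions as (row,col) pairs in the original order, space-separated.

Step 1: ant0:(4,2)->E->(4,3) | ant1:(1,1)->S->(2,1)
  grid max=4 at (2,1)
Step 2: ant0:(4,3)->W->(4,2) | ant1:(2,1)->N->(1,1)
  grid max=3 at (2,1)
Step 3: ant0:(4,2)->E->(4,3) | ant1:(1,1)->S->(2,1)
  grid max=4 at (2,1)
Step 4: ant0:(4,3)->W->(4,2) | ant1:(2,1)->N->(1,1)
  grid max=3 at (2,1)

(4,2) (1,1)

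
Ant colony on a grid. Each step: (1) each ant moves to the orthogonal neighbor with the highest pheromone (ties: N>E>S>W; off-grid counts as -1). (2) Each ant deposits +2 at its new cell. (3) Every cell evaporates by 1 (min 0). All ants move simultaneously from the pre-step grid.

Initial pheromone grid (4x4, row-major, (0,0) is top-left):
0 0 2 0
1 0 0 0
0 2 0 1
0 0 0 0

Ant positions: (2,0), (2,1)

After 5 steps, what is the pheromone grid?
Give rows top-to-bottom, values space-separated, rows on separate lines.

After step 1: ants at (2,1),(1,1)
  0 0 1 0
  0 1 0 0
  0 3 0 0
  0 0 0 0
After step 2: ants at (1,1),(2,1)
  0 0 0 0
  0 2 0 0
  0 4 0 0
  0 0 0 0
After step 3: ants at (2,1),(1,1)
  0 0 0 0
  0 3 0 0
  0 5 0 0
  0 0 0 0
After step 4: ants at (1,1),(2,1)
  0 0 0 0
  0 4 0 0
  0 6 0 0
  0 0 0 0
After step 5: ants at (2,1),(1,1)
  0 0 0 0
  0 5 0 0
  0 7 0 0
  0 0 0 0

0 0 0 0
0 5 0 0
0 7 0 0
0 0 0 0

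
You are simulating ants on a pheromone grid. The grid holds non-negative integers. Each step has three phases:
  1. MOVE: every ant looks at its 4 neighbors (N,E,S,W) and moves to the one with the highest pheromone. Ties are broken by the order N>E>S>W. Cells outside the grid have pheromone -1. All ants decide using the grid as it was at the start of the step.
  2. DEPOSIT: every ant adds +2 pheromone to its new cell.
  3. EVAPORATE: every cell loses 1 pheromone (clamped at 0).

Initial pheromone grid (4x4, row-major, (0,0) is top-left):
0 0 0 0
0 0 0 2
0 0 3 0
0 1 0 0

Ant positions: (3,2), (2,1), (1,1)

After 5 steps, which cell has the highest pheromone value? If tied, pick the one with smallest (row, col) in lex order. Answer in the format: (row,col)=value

Answer: (2,2)=12

Derivation:
Step 1: ant0:(3,2)->N->(2,2) | ant1:(2,1)->E->(2,2) | ant2:(1,1)->N->(0,1)
  grid max=6 at (2,2)
Step 2: ant0:(2,2)->N->(1,2) | ant1:(2,2)->N->(1,2) | ant2:(0,1)->E->(0,2)
  grid max=5 at (2,2)
Step 3: ant0:(1,2)->S->(2,2) | ant1:(1,2)->S->(2,2) | ant2:(0,2)->S->(1,2)
  grid max=8 at (2,2)
Step 4: ant0:(2,2)->N->(1,2) | ant1:(2,2)->N->(1,2) | ant2:(1,2)->S->(2,2)
  grid max=9 at (2,2)
Step 5: ant0:(1,2)->S->(2,2) | ant1:(1,2)->S->(2,2) | ant2:(2,2)->N->(1,2)
  grid max=12 at (2,2)
Final grid:
  0 0 0 0
  0 0 8 0
  0 0 12 0
  0 0 0 0
Max pheromone 12 at (2,2)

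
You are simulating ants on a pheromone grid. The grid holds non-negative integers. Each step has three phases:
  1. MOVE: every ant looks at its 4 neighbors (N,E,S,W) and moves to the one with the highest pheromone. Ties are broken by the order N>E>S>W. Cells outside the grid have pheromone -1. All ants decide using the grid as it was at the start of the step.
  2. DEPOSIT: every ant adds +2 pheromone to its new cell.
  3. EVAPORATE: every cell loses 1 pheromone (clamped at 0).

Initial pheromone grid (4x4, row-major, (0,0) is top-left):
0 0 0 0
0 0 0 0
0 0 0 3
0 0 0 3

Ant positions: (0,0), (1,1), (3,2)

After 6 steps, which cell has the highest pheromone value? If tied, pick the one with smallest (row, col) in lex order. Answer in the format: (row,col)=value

Step 1: ant0:(0,0)->E->(0,1) | ant1:(1,1)->N->(0,1) | ant2:(3,2)->E->(3,3)
  grid max=4 at (3,3)
Step 2: ant0:(0,1)->E->(0,2) | ant1:(0,1)->E->(0,2) | ant2:(3,3)->N->(2,3)
  grid max=3 at (0,2)
Step 3: ant0:(0,2)->W->(0,1) | ant1:(0,2)->W->(0,1) | ant2:(2,3)->S->(3,3)
  grid max=5 at (0,1)
Step 4: ant0:(0,1)->E->(0,2) | ant1:(0,1)->E->(0,2) | ant2:(3,3)->N->(2,3)
  grid max=5 at (0,2)
Step 5: ant0:(0,2)->W->(0,1) | ant1:(0,2)->W->(0,1) | ant2:(2,3)->S->(3,3)
  grid max=7 at (0,1)
Step 6: ant0:(0,1)->E->(0,2) | ant1:(0,1)->E->(0,2) | ant2:(3,3)->N->(2,3)
  grid max=7 at (0,2)
Final grid:
  0 6 7 0
  0 0 0 0
  0 0 0 3
  0 0 0 3
Max pheromone 7 at (0,2)

Answer: (0,2)=7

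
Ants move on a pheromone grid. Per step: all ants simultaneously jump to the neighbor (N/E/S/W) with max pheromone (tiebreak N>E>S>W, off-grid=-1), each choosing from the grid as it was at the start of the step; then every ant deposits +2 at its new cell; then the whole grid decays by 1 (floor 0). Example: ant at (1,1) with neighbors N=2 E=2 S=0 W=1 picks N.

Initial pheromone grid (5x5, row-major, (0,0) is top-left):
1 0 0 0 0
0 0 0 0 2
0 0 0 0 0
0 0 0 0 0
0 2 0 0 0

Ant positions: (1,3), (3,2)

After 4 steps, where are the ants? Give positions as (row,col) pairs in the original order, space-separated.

Step 1: ant0:(1,3)->E->(1,4) | ant1:(3,2)->N->(2,2)
  grid max=3 at (1,4)
Step 2: ant0:(1,4)->N->(0,4) | ant1:(2,2)->N->(1,2)
  grid max=2 at (1,4)
Step 3: ant0:(0,4)->S->(1,4) | ant1:(1,2)->N->(0,2)
  grid max=3 at (1,4)
Step 4: ant0:(1,4)->N->(0,4) | ant1:(0,2)->E->(0,3)
  grid max=2 at (1,4)

(0,4) (0,3)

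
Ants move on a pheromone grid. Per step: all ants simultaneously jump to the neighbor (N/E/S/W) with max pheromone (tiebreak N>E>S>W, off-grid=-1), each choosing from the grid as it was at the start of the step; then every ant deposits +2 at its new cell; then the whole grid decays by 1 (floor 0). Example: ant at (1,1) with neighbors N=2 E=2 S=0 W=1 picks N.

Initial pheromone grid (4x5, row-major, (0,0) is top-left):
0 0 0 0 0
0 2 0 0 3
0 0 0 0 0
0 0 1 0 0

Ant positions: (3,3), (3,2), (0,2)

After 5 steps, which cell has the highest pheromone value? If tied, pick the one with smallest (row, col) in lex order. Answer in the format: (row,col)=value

Step 1: ant0:(3,3)->W->(3,2) | ant1:(3,2)->N->(2,2) | ant2:(0,2)->E->(0,3)
  grid max=2 at (1,4)
Step 2: ant0:(3,2)->N->(2,2) | ant1:(2,2)->S->(3,2) | ant2:(0,3)->E->(0,4)
  grid max=3 at (3,2)
Step 3: ant0:(2,2)->S->(3,2) | ant1:(3,2)->N->(2,2) | ant2:(0,4)->S->(1,4)
  grid max=4 at (3,2)
Step 4: ant0:(3,2)->N->(2,2) | ant1:(2,2)->S->(3,2) | ant2:(1,4)->N->(0,4)
  grid max=5 at (3,2)
Step 5: ant0:(2,2)->S->(3,2) | ant1:(3,2)->N->(2,2) | ant2:(0,4)->S->(1,4)
  grid max=6 at (3,2)
Final grid:
  0 0 0 0 0
  0 0 0 0 2
  0 0 5 0 0
  0 0 6 0 0
Max pheromone 6 at (3,2)

Answer: (3,2)=6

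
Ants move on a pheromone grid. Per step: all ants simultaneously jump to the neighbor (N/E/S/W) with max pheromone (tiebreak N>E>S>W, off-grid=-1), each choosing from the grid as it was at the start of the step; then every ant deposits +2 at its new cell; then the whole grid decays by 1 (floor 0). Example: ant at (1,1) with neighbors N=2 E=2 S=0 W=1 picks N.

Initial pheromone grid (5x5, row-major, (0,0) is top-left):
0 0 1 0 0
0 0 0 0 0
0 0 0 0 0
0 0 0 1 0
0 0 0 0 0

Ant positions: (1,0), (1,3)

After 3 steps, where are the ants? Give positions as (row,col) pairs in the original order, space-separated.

Step 1: ant0:(1,0)->N->(0,0) | ant1:(1,3)->N->(0,3)
  grid max=1 at (0,0)
Step 2: ant0:(0,0)->E->(0,1) | ant1:(0,3)->E->(0,4)
  grid max=1 at (0,1)
Step 3: ant0:(0,1)->E->(0,2) | ant1:(0,4)->S->(1,4)
  grid max=1 at (0,2)

(0,2) (1,4)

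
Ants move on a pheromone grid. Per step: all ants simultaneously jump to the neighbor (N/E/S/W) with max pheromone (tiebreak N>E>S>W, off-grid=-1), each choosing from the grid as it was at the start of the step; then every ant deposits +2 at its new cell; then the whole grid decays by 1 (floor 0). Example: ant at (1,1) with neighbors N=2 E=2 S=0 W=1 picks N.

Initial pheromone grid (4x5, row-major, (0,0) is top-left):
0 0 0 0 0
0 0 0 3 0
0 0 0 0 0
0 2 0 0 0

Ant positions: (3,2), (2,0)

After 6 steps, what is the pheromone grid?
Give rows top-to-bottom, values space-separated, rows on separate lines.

After step 1: ants at (3,1),(1,0)
  0 0 0 0 0
  1 0 0 2 0
  0 0 0 0 0
  0 3 0 0 0
After step 2: ants at (2,1),(0,0)
  1 0 0 0 0
  0 0 0 1 0
  0 1 0 0 0
  0 2 0 0 0
After step 3: ants at (3,1),(0,1)
  0 1 0 0 0
  0 0 0 0 0
  0 0 0 0 0
  0 3 0 0 0
After step 4: ants at (2,1),(0,2)
  0 0 1 0 0
  0 0 0 0 0
  0 1 0 0 0
  0 2 0 0 0
After step 5: ants at (3,1),(0,3)
  0 0 0 1 0
  0 0 0 0 0
  0 0 0 0 0
  0 3 0 0 0
After step 6: ants at (2,1),(0,4)
  0 0 0 0 1
  0 0 0 0 0
  0 1 0 0 0
  0 2 0 0 0

0 0 0 0 1
0 0 0 0 0
0 1 0 0 0
0 2 0 0 0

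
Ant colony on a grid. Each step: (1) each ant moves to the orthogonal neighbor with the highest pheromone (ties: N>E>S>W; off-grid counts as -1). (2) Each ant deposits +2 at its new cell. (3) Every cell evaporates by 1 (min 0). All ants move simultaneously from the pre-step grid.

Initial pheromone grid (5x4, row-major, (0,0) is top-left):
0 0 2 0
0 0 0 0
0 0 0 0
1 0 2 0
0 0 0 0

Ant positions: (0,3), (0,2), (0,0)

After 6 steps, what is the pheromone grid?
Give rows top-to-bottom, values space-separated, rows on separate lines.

After step 1: ants at (0,2),(0,3),(0,1)
  0 1 3 1
  0 0 0 0
  0 0 0 0
  0 0 1 0
  0 0 0 0
After step 2: ants at (0,3),(0,2),(0,2)
  0 0 6 2
  0 0 0 0
  0 0 0 0
  0 0 0 0
  0 0 0 0
After step 3: ants at (0,2),(0,3),(0,3)
  0 0 7 5
  0 0 0 0
  0 0 0 0
  0 0 0 0
  0 0 0 0
After step 4: ants at (0,3),(0,2),(0,2)
  0 0 10 6
  0 0 0 0
  0 0 0 0
  0 0 0 0
  0 0 0 0
After step 5: ants at (0,2),(0,3),(0,3)
  0 0 11 9
  0 0 0 0
  0 0 0 0
  0 0 0 0
  0 0 0 0
After step 6: ants at (0,3),(0,2),(0,2)
  0 0 14 10
  0 0 0 0
  0 0 0 0
  0 0 0 0
  0 0 0 0

0 0 14 10
0 0 0 0
0 0 0 0
0 0 0 0
0 0 0 0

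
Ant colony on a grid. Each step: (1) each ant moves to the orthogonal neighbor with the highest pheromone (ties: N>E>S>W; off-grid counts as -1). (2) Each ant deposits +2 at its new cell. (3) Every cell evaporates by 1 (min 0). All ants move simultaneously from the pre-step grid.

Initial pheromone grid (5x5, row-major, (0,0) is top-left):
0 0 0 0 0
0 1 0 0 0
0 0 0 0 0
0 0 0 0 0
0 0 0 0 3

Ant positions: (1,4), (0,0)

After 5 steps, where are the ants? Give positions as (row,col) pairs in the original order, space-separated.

Step 1: ant0:(1,4)->N->(0,4) | ant1:(0,0)->E->(0,1)
  grid max=2 at (4,4)
Step 2: ant0:(0,4)->S->(1,4) | ant1:(0,1)->E->(0,2)
  grid max=1 at (0,2)
Step 3: ant0:(1,4)->N->(0,4) | ant1:(0,2)->E->(0,3)
  grid max=1 at (0,3)
Step 4: ant0:(0,4)->W->(0,3) | ant1:(0,3)->E->(0,4)
  grid max=2 at (0,3)
Step 5: ant0:(0,3)->E->(0,4) | ant1:(0,4)->W->(0,3)
  grid max=3 at (0,3)

(0,4) (0,3)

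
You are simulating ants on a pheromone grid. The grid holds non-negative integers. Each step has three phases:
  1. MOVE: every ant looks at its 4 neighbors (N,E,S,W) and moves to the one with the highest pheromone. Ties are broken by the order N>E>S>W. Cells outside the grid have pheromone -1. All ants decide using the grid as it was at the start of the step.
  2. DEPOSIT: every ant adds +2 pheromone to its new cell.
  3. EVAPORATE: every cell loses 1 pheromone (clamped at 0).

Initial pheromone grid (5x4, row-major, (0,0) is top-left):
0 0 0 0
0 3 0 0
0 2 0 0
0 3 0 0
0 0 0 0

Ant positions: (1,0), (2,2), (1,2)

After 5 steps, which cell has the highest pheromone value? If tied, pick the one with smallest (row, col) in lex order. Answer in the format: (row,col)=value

Answer: (1,1)=14

Derivation:
Step 1: ant0:(1,0)->E->(1,1) | ant1:(2,2)->W->(2,1) | ant2:(1,2)->W->(1,1)
  grid max=6 at (1,1)
Step 2: ant0:(1,1)->S->(2,1) | ant1:(2,1)->N->(1,1) | ant2:(1,1)->S->(2,1)
  grid max=7 at (1,1)
Step 3: ant0:(2,1)->N->(1,1) | ant1:(1,1)->S->(2,1) | ant2:(2,1)->N->(1,1)
  grid max=10 at (1,1)
Step 4: ant0:(1,1)->S->(2,1) | ant1:(2,1)->N->(1,1) | ant2:(1,1)->S->(2,1)
  grid max=11 at (1,1)
Step 5: ant0:(2,1)->N->(1,1) | ant1:(1,1)->S->(2,1) | ant2:(2,1)->N->(1,1)
  grid max=14 at (1,1)
Final grid:
  0 0 0 0
  0 14 0 0
  0 11 0 0
  0 0 0 0
  0 0 0 0
Max pheromone 14 at (1,1)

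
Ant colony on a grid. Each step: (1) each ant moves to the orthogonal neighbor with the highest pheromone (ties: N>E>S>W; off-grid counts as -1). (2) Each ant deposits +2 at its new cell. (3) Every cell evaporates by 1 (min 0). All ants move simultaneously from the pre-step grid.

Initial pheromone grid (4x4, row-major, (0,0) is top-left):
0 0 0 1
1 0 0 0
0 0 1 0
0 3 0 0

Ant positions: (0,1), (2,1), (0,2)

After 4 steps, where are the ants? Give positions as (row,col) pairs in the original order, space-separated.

Step 1: ant0:(0,1)->E->(0,2) | ant1:(2,1)->S->(3,1) | ant2:(0,2)->E->(0,3)
  grid max=4 at (3,1)
Step 2: ant0:(0,2)->E->(0,3) | ant1:(3,1)->N->(2,1) | ant2:(0,3)->W->(0,2)
  grid max=3 at (0,3)
Step 3: ant0:(0,3)->W->(0,2) | ant1:(2,1)->S->(3,1) | ant2:(0,2)->E->(0,3)
  grid max=4 at (0,3)
Step 4: ant0:(0,2)->E->(0,3) | ant1:(3,1)->N->(2,1) | ant2:(0,3)->W->(0,2)
  grid max=5 at (0,3)

(0,3) (2,1) (0,2)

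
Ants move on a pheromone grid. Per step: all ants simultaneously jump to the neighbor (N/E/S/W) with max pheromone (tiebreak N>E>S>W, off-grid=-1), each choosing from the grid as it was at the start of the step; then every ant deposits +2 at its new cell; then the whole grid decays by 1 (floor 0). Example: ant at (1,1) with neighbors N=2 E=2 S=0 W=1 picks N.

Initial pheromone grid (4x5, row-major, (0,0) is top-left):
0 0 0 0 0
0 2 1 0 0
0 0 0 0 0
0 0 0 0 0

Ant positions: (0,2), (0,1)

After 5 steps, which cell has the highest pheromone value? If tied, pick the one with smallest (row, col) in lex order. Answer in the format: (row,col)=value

Step 1: ant0:(0,2)->S->(1,2) | ant1:(0,1)->S->(1,1)
  grid max=3 at (1,1)
Step 2: ant0:(1,2)->W->(1,1) | ant1:(1,1)->E->(1,2)
  grid max=4 at (1,1)
Step 3: ant0:(1,1)->E->(1,2) | ant1:(1,2)->W->(1,1)
  grid max=5 at (1,1)
Step 4: ant0:(1,2)->W->(1,1) | ant1:(1,1)->E->(1,2)
  grid max=6 at (1,1)
Step 5: ant0:(1,1)->E->(1,2) | ant1:(1,2)->W->(1,1)
  grid max=7 at (1,1)
Final grid:
  0 0 0 0 0
  0 7 6 0 0
  0 0 0 0 0
  0 0 0 0 0
Max pheromone 7 at (1,1)

Answer: (1,1)=7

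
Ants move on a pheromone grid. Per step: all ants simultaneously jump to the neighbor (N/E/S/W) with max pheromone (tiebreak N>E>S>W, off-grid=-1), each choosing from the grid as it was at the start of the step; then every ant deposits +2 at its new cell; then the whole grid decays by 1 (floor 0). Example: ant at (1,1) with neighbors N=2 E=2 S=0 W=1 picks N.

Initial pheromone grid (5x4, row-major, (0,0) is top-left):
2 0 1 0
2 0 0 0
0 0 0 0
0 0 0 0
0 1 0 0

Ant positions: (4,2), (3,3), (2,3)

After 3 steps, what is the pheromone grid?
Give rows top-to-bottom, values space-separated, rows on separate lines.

After step 1: ants at (4,1),(2,3),(1,3)
  1 0 0 0
  1 0 0 1
  0 0 0 1
  0 0 0 0
  0 2 0 0
After step 2: ants at (3,1),(1,3),(2,3)
  0 0 0 0
  0 0 0 2
  0 0 0 2
  0 1 0 0
  0 1 0 0
After step 3: ants at (4,1),(2,3),(1,3)
  0 0 0 0
  0 0 0 3
  0 0 0 3
  0 0 0 0
  0 2 0 0

0 0 0 0
0 0 0 3
0 0 0 3
0 0 0 0
0 2 0 0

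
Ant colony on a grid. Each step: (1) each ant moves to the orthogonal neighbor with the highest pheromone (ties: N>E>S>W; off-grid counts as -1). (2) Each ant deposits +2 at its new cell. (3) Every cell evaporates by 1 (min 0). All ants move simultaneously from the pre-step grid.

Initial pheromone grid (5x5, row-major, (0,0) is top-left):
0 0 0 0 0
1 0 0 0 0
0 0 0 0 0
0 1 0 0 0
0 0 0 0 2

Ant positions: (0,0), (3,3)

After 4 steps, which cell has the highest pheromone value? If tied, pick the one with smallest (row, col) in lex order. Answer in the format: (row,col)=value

Step 1: ant0:(0,0)->S->(1,0) | ant1:(3,3)->N->(2,3)
  grid max=2 at (1,0)
Step 2: ant0:(1,0)->N->(0,0) | ant1:(2,3)->N->(1,3)
  grid max=1 at (0,0)
Step 3: ant0:(0,0)->S->(1,0) | ant1:(1,3)->N->(0,3)
  grid max=2 at (1,0)
Step 4: ant0:(1,0)->N->(0,0) | ant1:(0,3)->E->(0,4)
  grid max=1 at (0,0)
Final grid:
  1 0 0 0 1
  1 0 0 0 0
  0 0 0 0 0
  0 0 0 0 0
  0 0 0 0 0
Max pheromone 1 at (0,0)

Answer: (0,0)=1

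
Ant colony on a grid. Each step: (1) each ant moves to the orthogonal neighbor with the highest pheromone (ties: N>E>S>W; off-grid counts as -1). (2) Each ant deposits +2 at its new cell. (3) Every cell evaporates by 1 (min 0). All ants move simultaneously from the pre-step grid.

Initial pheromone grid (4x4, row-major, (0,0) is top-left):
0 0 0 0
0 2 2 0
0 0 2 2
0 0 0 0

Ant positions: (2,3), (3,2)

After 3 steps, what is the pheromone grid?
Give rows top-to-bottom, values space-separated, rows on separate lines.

After step 1: ants at (2,2),(2,2)
  0 0 0 0
  0 1 1 0
  0 0 5 1
  0 0 0 0
After step 2: ants at (1,2),(1,2)
  0 0 0 0
  0 0 4 0
  0 0 4 0
  0 0 0 0
After step 3: ants at (2,2),(2,2)
  0 0 0 0
  0 0 3 0
  0 0 7 0
  0 0 0 0

0 0 0 0
0 0 3 0
0 0 7 0
0 0 0 0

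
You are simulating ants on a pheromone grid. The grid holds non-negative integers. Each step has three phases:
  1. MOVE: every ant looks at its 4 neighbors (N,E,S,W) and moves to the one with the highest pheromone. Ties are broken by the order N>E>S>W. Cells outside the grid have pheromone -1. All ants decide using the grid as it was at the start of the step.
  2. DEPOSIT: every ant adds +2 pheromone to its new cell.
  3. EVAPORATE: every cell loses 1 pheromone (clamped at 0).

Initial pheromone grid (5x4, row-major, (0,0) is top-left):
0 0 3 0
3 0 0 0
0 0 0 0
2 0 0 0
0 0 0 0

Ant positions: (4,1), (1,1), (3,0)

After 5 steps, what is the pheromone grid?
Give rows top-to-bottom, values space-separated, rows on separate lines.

After step 1: ants at (3,1),(1,0),(2,0)
  0 0 2 0
  4 0 0 0
  1 0 0 0
  1 1 0 0
  0 0 0 0
After step 2: ants at (3,0),(2,0),(1,0)
  0 0 1 0
  5 0 0 0
  2 0 0 0
  2 0 0 0
  0 0 0 0
After step 3: ants at (2,0),(1,0),(2,0)
  0 0 0 0
  6 0 0 0
  5 0 0 0
  1 0 0 0
  0 0 0 0
After step 4: ants at (1,0),(2,0),(1,0)
  0 0 0 0
  9 0 0 0
  6 0 0 0
  0 0 0 0
  0 0 0 0
After step 5: ants at (2,0),(1,0),(2,0)
  0 0 0 0
  10 0 0 0
  9 0 0 0
  0 0 0 0
  0 0 0 0

0 0 0 0
10 0 0 0
9 0 0 0
0 0 0 0
0 0 0 0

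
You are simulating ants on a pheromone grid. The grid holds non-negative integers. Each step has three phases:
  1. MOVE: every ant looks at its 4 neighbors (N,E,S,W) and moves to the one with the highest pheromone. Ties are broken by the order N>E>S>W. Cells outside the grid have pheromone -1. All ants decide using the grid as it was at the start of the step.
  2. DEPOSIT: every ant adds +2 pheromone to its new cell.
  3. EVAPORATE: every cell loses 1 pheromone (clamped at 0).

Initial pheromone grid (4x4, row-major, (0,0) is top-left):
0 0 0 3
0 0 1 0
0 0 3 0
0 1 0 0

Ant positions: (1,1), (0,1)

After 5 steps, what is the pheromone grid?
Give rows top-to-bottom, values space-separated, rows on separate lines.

After step 1: ants at (1,2),(0,2)
  0 0 1 2
  0 0 2 0
  0 0 2 0
  0 0 0 0
After step 2: ants at (2,2),(0,3)
  0 0 0 3
  0 0 1 0
  0 0 3 0
  0 0 0 0
After step 3: ants at (1,2),(1,3)
  0 0 0 2
  0 0 2 1
  0 0 2 0
  0 0 0 0
After step 4: ants at (2,2),(0,3)
  0 0 0 3
  0 0 1 0
  0 0 3 0
  0 0 0 0
After step 5: ants at (1,2),(1,3)
  0 0 0 2
  0 0 2 1
  0 0 2 0
  0 0 0 0

0 0 0 2
0 0 2 1
0 0 2 0
0 0 0 0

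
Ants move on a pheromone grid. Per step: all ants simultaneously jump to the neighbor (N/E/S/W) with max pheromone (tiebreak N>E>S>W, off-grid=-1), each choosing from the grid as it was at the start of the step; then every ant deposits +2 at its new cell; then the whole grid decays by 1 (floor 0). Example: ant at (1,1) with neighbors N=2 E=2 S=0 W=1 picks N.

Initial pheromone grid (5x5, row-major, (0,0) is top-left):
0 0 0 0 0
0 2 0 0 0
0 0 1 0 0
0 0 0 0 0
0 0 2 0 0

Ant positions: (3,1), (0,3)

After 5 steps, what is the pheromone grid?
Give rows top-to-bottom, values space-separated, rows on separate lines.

After step 1: ants at (2,1),(0,4)
  0 0 0 0 1
  0 1 0 0 0
  0 1 0 0 0
  0 0 0 0 0
  0 0 1 0 0
After step 2: ants at (1,1),(1,4)
  0 0 0 0 0
  0 2 0 0 1
  0 0 0 0 0
  0 0 0 0 0
  0 0 0 0 0
After step 3: ants at (0,1),(0,4)
  0 1 0 0 1
  0 1 0 0 0
  0 0 0 0 0
  0 0 0 0 0
  0 0 0 0 0
After step 4: ants at (1,1),(1,4)
  0 0 0 0 0
  0 2 0 0 1
  0 0 0 0 0
  0 0 0 0 0
  0 0 0 0 0
After step 5: ants at (0,1),(0,4)
  0 1 0 0 1
  0 1 0 0 0
  0 0 0 0 0
  0 0 0 0 0
  0 0 0 0 0

0 1 0 0 1
0 1 0 0 0
0 0 0 0 0
0 0 0 0 0
0 0 0 0 0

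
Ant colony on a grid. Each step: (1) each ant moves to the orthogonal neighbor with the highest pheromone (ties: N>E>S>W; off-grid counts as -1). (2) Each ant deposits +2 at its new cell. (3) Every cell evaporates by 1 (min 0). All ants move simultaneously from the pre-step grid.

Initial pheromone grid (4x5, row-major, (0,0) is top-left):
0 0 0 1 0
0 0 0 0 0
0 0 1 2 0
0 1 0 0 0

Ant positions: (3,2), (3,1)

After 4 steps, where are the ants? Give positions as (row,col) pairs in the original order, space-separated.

Step 1: ant0:(3,2)->N->(2,2) | ant1:(3,1)->N->(2,1)
  grid max=2 at (2,2)
Step 2: ant0:(2,2)->E->(2,3) | ant1:(2,1)->E->(2,2)
  grid max=3 at (2,2)
Step 3: ant0:(2,3)->W->(2,2) | ant1:(2,2)->E->(2,3)
  grid max=4 at (2,2)
Step 4: ant0:(2,2)->E->(2,3) | ant1:(2,3)->W->(2,2)
  grid max=5 at (2,2)

(2,3) (2,2)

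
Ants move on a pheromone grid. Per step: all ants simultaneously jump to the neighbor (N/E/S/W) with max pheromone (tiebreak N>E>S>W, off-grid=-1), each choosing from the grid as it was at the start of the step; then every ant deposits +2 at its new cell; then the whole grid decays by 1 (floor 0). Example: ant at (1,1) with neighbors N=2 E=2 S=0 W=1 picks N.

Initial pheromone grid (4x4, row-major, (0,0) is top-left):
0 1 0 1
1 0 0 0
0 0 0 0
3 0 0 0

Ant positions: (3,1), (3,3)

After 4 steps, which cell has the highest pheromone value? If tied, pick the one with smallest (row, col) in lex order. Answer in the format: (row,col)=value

Answer: (3,0)=3

Derivation:
Step 1: ant0:(3,1)->W->(3,0) | ant1:(3,3)->N->(2,3)
  grid max=4 at (3,0)
Step 2: ant0:(3,0)->N->(2,0) | ant1:(2,3)->N->(1,3)
  grid max=3 at (3,0)
Step 3: ant0:(2,0)->S->(3,0) | ant1:(1,3)->N->(0,3)
  grid max=4 at (3,0)
Step 4: ant0:(3,0)->N->(2,0) | ant1:(0,3)->S->(1,3)
  grid max=3 at (3,0)
Final grid:
  0 0 0 0
  0 0 0 1
  1 0 0 0
  3 0 0 0
Max pheromone 3 at (3,0)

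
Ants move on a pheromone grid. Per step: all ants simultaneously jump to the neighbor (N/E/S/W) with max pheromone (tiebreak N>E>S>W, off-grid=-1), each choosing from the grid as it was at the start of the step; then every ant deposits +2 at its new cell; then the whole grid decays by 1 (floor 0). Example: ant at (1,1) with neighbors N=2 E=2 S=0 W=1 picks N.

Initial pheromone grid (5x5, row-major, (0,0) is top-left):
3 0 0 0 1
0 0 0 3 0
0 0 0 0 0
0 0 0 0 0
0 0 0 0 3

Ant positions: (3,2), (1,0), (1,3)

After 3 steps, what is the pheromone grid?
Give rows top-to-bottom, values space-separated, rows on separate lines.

After step 1: ants at (2,2),(0,0),(0,3)
  4 0 0 1 0
  0 0 0 2 0
  0 0 1 0 0
  0 0 0 0 0
  0 0 0 0 2
After step 2: ants at (1,2),(0,1),(1,3)
  3 1 0 0 0
  0 0 1 3 0
  0 0 0 0 0
  0 0 0 0 0
  0 0 0 0 1
After step 3: ants at (1,3),(0,0),(1,2)
  4 0 0 0 0
  0 0 2 4 0
  0 0 0 0 0
  0 0 0 0 0
  0 0 0 0 0

4 0 0 0 0
0 0 2 4 0
0 0 0 0 0
0 0 0 0 0
0 0 0 0 0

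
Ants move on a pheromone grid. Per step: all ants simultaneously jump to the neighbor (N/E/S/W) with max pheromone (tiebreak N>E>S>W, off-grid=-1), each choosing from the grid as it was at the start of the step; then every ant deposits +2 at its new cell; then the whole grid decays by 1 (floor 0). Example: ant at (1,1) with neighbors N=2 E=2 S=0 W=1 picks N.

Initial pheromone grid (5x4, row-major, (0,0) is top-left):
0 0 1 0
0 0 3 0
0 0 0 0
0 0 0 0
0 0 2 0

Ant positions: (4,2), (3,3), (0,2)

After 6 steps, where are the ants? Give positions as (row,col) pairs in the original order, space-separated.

Step 1: ant0:(4,2)->N->(3,2) | ant1:(3,3)->N->(2,3) | ant2:(0,2)->S->(1,2)
  grid max=4 at (1,2)
Step 2: ant0:(3,2)->S->(4,2) | ant1:(2,3)->N->(1,3) | ant2:(1,2)->N->(0,2)
  grid max=3 at (1,2)
Step 3: ant0:(4,2)->N->(3,2) | ant1:(1,3)->W->(1,2) | ant2:(0,2)->S->(1,2)
  grid max=6 at (1,2)
Step 4: ant0:(3,2)->S->(4,2) | ant1:(1,2)->N->(0,2) | ant2:(1,2)->N->(0,2)
  grid max=5 at (1,2)
Step 5: ant0:(4,2)->N->(3,2) | ant1:(0,2)->S->(1,2) | ant2:(0,2)->S->(1,2)
  grid max=8 at (1,2)
Step 6: ant0:(3,2)->S->(4,2) | ant1:(1,2)->N->(0,2) | ant2:(1,2)->N->(0,2)
  grid max=7 at (1,2)

(4,2) (0,2) (0,2)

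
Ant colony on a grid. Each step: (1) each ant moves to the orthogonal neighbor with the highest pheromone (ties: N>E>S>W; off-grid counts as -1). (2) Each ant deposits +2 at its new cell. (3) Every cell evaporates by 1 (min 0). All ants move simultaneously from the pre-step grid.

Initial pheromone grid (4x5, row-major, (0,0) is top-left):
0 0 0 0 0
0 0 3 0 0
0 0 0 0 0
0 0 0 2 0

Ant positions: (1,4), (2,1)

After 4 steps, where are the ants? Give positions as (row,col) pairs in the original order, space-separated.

Step 1: ant0:(1,4)->N->(0,4) | ant1:(2,1)->N->(1,1)
  grid max=2 at (1,2)
Step 2: ant0:(0,4)->S->(1,4) | ant1:(1,1)->E->(1,2)
  grid max=3 at (1,2)
Step 3: ant0:(1,4)->N->(0,4) | ant1:(1,2)->N->(0,2)
  grid max=2 at (1,2)
Step 4: ant0:(0,4)->S->(1,4) | ant1:(0,2)->S->(1,2)
  grid max=3 at (1,2)

(1,4) (1,2)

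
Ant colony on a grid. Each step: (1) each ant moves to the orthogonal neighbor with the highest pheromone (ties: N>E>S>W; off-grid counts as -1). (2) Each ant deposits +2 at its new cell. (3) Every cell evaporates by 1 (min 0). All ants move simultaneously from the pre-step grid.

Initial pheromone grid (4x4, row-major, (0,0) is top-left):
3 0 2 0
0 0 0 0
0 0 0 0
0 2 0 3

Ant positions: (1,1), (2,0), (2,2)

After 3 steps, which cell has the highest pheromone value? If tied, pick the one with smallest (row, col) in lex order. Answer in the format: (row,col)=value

Answer: (0,0)=4

Derivation:
Step 1: ant0:(1,1)->N->(0,1) | ant1:(2,0)->N->(1,0) | ant2:(2,2)->N->(1,2)
  grid max=2 at (0,0)
Step 2: ant0:(0,1)->W->(0,0) | ant1:(1,0)->N->(0,0) | ant2:(1,2)->N->(0,2)
  grid max=5 at (0,0)
Step 3: ant0:(0,0)->E->(0,1) | ant1:(0,0)->E->(0,1) | ant2:(0,2)->E->(0,3)
  grid max=4 at (0,0)
Final grid:
  4 3 1 1
  0 0 0 0
  0 0 0 0
  0 0 0 0
Max pheromone 4 at (0,0)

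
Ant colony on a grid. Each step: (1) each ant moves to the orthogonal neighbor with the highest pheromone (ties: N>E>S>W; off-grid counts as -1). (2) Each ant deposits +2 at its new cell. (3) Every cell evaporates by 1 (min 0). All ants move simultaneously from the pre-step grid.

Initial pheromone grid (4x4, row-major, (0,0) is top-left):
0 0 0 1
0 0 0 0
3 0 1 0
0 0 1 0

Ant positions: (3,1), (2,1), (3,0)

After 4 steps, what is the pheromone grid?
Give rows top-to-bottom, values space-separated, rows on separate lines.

After step 1: ants at (3,2),(2,0),(2,0)
  0 0 0 0
  0 0 0 0
  6 0 0 0
  0 0 2 0
After step 2: ants at (2,2),(1,0),(1,0)
  0 0 0 0
  3 0 0 0
  5 0 1 0
  0 0 1 0
After step 3: ants at (3,2),(2,0),(2,0)
  0 0 0 0
  2 0 0 0
  8 0 0 0
  0 0 2 0
After step 4: ants at (2,2),(1,0),(1,0)
  0 0 0 0
  5 0 0 0
  7 0 1 0
  0 0 1 0

0 0 0 0
5 0 0 0
7 0 1 0
0 0 1 0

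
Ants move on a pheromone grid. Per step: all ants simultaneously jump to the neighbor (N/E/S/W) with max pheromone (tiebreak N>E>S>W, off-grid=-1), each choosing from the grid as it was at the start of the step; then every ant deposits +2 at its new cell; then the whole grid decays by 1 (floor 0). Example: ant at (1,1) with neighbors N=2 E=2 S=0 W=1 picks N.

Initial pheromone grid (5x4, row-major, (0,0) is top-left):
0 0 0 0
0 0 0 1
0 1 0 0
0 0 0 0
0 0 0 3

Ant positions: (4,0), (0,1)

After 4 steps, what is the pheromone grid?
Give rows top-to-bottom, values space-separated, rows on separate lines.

After step 1: ants at (3,0),(0,2)
  0 0 1 0
  0 0 0 0
  0 0 0 0
  1 0 0 0
  0 0 0 2
After step 2: ants at (2,0),(0,3)
  0 0 0 1
  0 0 0 0
  1 0 0 0
  0 0 0 0
  0 0 0 1
After step 3: ants at (1,0),(1,3)
  0 0 0 0
  1 0 0 1
  0 0 0 0
  0 0 0 0
  0 0 0 0
After step 4: ants at (0,0),(0,3)
  1 0 0 1
  0 0 0 0
  0 0 0 0
  0 0 0 0
  0 0 0 0

1 0 0 1
0 0 0 0
0 0 0 0
0 0 0 0
0 0 0 0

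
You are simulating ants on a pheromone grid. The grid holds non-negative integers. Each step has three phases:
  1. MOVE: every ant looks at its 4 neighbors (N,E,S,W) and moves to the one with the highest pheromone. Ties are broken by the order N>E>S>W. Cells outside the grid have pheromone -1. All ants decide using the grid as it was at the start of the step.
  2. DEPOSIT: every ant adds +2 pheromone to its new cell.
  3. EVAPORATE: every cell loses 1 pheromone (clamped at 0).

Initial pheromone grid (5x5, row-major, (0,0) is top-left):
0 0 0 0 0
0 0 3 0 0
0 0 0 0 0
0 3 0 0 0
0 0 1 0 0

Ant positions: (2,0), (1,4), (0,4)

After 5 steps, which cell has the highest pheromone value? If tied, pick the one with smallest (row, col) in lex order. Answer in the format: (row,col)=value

Step 1: ant0:(2,0)->N->(1,0) | ant1:(1,4)->N->(0,4) | ant2:(0,4)->S->(1,4)
  grid max=2 at (1,2)
Step 2: ant0:(1,0)->N->(0,0) | ant1:(0,4)->S->(1,4) | ant2:(1,4)->N->(0,4)
  grid max=2 at (0,4)
Step 3: ant0:(0,0)->E->(0,1) | ant1:(1,4)->N->(0,4) | ant2:(0,4)->S->(1,4)
  grid max=3 at (0,4)
Step 4: ant0:(0,1)->E->(0,2) | ant1:(0,4)->S->(1,4) | ant2:(1,4)->N->(0,4)
  grid max=4 at (0,4)
Step 5: ant0:(0,2)->E->(0,3) | ant1:(1,4)->N->(0,4) | ant2:(0,4)->S->(1,4)
  grid max=5 at (0,4)
Final grid:
  0 0 0 1 5
  0 0 0 0 5
  0 0 0 0 0
  0 0 0 0 0
  0 0 0 0 0
Max pheromone 5 at (0,4)

Answer: (0,4)=5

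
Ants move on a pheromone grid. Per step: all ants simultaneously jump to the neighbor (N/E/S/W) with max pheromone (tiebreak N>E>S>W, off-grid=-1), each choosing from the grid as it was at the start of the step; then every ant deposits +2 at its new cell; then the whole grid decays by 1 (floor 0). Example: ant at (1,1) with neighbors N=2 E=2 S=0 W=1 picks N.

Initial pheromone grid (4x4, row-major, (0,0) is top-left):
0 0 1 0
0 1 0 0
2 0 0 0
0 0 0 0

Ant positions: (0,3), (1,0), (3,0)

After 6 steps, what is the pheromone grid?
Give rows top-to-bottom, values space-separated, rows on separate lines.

After step 1: ants at (0,2),(2,0),(2,0)
  0 0 2 0
  0 0 0 0
  5 0 0 0
  0 0 0 0
After step 2: ants at (0,3),(1,0),(1,0)
  0 0 1 1
  3 0 0 0
  4 0 0 0
  0 0 0 0
After step 3: ants at (0,2),(2,0),(2,0)
  0 0 2 0
  2 0 0 0
  7 0 0 0
  0 0 0 0
After step 4: ants at (0,3),(1,0),(1,0)
  0 0 1 1
  5 0 0 0
  6 0 0 0
  0 0 0 0
After step 5: ants at (0,2),(2,0),(2,0)
  0 0 2 0
  4 0 0 0
  9 0 0 0
  0 0 0 0
After step 6: ants at (0,3),(1,0),(1,0)
  0 0 1 1
  7 0 0 0
  8 0 0 0
  0 0 0 0

0 0 1 1
7 0 0 0
8 0 0 0
0 0 0 0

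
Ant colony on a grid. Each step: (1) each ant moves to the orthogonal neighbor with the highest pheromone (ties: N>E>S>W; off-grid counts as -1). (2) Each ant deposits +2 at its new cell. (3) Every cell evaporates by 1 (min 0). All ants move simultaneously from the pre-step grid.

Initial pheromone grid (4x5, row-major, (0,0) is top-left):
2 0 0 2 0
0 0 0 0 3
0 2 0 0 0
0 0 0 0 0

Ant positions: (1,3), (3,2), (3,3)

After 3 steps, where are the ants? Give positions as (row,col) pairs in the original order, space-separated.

Step 1: ant0:(1,3)->E->(1,4) | ant1:(3,2)->N->(2,2) | ant2:(3,3)->N->(2,3)
  grid max=4 at (1,4)
Step 2: ant0:(1,4)->N->(0,4) | ant1:(2,2)->E->(2,3) | ant2:(2,3)->W->(2,2)
  grid max=3 at (1,4)
Step 3: ant0:(0,4)->S->(1,4) | ant1:(2,3)->W->(2,2) | ant2:(2,2)->E->(2,3)
  grid max=4 at (1,4)

(1,4) (2,2) (2,3)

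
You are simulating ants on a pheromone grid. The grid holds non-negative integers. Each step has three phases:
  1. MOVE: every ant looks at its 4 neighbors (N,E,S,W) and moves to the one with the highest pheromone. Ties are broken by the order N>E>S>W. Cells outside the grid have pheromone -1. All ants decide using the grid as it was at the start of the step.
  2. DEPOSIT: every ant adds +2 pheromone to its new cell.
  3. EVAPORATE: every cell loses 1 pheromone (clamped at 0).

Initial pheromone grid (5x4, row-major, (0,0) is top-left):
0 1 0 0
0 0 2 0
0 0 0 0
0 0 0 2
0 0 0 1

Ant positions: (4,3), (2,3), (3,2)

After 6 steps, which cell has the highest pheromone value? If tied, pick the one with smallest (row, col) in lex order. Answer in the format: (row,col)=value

Answer: (3,3)=14

Derivation:
Step 1: ant0:(4,3)->N->(3,3) | ant1:(2,3)->S->(3,3) | ant2:(3,2)->E->(3,3)
  grid max=7 at (3,3)
Step 2: ant0:(3,3)->N->(2,3) | ant1:(3,3)->N->(2,3) | ant2:(3,3)->N->(2,3)
  grid max=6 at (3,3)
Step 3: ant0:(2,3)->S->(3,3) | ant1:(2,3)->S->(3,3) | ant2:(2,3)->S->(3,3)
  grid max=11 at (3,3)
Step 4: ant0:(3,3)->N->(2,3) | ant1:(3,3)->N->(2,3) | ant2:(3,3)->N->(2,3)
  grid max=10 at (3,3)
Step 5: ant0:(2,3)->S->(3,3) | ant1:(2,3)->S->(3,3) | ant2:(2,3)->S->(3,3)
  grid max=15 at (3,3)
Step 6: ant0:(3,3)->N->(2,3) | ant1:(3,3)->N->(2,3) | ant2:(3,3)->N->(2,3)
  grid max=14 at (3,3)
Final grid:
  0 0 0 0
  0 0 0 0
  0 0 0 13
  0 0 0 14
  0 0 0 0
Max pheromone 14 at (3,3)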